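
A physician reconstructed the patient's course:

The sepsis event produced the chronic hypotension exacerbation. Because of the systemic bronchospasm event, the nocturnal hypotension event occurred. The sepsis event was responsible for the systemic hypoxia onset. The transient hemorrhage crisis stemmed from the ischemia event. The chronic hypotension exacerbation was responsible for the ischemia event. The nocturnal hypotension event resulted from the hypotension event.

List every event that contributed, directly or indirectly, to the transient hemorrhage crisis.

the chronic hypotension exacerbation, the ischemia event, the sepsis event

Immediate cause of the transient hemorrhage crisis: the ischemia event.
Further upstream: the sepsis event, the chronic hypotension exacerbation.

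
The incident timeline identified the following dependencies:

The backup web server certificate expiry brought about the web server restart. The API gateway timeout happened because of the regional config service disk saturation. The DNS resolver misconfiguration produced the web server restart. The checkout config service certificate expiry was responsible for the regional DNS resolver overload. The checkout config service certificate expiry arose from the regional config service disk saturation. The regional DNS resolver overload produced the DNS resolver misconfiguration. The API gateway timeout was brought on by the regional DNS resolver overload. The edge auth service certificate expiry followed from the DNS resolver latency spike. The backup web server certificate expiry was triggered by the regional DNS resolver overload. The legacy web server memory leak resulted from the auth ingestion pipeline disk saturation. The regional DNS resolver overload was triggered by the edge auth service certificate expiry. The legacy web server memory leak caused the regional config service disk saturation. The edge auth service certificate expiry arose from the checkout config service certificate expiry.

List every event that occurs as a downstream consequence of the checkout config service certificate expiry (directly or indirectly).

the API gateway timeout, the DNS resolver misconfiguration, the backup web server certificate expiry, the edge auth service certificate expiry, the regional DNS resolver overload, the web server restart

Direct effects: the edge auth service certificate expiry, the regional DNS resolver overload.
2 steps out: the DNS resolver misconfiguration, the backup web server certificate expiry, the API gateway timeout.
3 steps out: the web server restart.
Not reachable from it: the auth ingestion pipeline disk saturation, the legacy web server memory leak, the regional config service disk saturation, the DNS resolver latency spike.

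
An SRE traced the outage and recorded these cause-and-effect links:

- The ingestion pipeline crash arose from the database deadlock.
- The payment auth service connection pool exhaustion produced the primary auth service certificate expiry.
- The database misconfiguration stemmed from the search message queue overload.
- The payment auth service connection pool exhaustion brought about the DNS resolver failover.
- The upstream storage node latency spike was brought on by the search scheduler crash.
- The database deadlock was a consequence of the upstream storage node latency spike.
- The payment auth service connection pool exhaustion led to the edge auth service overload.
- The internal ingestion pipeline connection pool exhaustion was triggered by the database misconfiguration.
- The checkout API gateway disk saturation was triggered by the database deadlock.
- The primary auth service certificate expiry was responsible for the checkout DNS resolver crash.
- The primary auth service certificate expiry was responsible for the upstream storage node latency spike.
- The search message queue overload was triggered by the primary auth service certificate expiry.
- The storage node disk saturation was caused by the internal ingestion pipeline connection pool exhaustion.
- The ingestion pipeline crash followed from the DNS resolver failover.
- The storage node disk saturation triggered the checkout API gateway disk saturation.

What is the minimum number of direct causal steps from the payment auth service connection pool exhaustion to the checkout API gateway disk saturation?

4

Shortest chain: the payment auth service connection pool exhaustion → the primary auth service certificate expiry → the upstream storage node latency spike → the database deadlock → the checkout API gateway disk saturation.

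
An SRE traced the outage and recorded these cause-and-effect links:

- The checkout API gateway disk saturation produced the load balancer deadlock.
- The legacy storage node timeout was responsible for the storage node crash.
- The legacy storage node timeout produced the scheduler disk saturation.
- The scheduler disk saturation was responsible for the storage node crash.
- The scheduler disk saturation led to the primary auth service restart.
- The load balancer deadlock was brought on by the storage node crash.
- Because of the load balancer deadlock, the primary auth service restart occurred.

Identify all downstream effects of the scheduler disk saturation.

the load balancer deadlock, the primary auth service restart, the storage node crash

Direct effects: the storage node crash, the primary auth service restart.
2 steps out: the load balancer deadlock.
Not reachable from it: the legacy storage node timeout, the checkout API gateway disk saturation.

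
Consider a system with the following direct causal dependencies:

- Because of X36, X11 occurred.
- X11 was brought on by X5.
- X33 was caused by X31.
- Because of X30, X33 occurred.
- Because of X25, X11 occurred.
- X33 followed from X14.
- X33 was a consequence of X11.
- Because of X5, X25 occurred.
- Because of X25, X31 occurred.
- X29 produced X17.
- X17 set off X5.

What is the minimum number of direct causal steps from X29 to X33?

4

Shortest chain: X29 → X17 → X5 → X11 → X33.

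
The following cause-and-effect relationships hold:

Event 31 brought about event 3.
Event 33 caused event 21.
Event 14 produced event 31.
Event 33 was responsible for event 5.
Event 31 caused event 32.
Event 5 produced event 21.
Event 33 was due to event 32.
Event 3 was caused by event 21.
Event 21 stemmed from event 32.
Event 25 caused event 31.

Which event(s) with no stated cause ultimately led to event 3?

event 14, event 25

Tracing upstream from event 3: event 3 ← event 31 ← event 14.
A separate upstream branch: event 3 ← event 31 ← event 25.
Each of those chain origins has no stated cause.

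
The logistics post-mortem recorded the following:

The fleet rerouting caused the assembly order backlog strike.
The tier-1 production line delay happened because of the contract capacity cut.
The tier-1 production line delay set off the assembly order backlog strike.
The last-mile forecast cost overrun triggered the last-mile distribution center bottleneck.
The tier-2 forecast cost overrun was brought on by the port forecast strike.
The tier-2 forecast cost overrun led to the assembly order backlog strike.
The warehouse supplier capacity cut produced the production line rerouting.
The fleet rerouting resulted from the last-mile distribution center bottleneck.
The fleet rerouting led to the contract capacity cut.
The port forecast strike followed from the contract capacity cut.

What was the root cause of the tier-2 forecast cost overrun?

Tracing upstream from the tier-2 forecast cost overrun: the tier-2 forecast cost overrun ← the port forecast strike ← the contract capacity cut ← the fleet rerouting ← the last-mile distribution center bottleneck ← the last-mile forecast cost overrun.
The last-mile forecast cost overrun has no stated cause, so it is the root.

the last-mile forecast cost overrun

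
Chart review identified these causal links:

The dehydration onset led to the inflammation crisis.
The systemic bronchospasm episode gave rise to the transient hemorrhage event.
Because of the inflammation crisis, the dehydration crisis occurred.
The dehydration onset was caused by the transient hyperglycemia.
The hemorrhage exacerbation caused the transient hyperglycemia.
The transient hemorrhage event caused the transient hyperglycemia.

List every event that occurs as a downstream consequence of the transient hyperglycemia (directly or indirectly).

Direct effects: the dehydration onset.
2 steps out: the inflammation crisis.
3 steps out: the dehydration crisis.
Not reachable from it: the systemic bronchospasm episode, the transient hemorrhage event, the hemorrhage exacerbation.

the dehydration crisis, the dehydration onset, the inflammation crisis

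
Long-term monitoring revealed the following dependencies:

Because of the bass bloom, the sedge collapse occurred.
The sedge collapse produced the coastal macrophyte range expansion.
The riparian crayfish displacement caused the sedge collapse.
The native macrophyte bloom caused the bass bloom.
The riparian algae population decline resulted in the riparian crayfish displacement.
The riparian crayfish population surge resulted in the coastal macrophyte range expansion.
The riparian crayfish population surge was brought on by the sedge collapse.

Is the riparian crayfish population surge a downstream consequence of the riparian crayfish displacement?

Yes

There is a causal chain: the riparian crayfish displacement → the sedge collapse → the riparian crayfish population surge.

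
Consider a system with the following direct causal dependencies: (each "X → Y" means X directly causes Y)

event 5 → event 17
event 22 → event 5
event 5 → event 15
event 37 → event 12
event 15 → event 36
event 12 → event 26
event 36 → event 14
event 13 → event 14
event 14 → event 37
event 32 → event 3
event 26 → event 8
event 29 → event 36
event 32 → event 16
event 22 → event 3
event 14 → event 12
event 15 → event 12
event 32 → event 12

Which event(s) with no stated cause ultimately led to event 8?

event 13, event 22, event 29, event 32

Tracing upstream from event 8: event 8 ← event 26 ← event 12 ← event 14 ← event 13.
A separate upstream branch: event 8 ← event 26 ← event 12 ← event 15 ← event 5 ← event 22.
A separate upstream branch: event 8 ← event 26 ← event 12 ← event 32.
A separate upstream branch: event 8 ← event 26 ← event 12 ← event 14 ← event 36 ← event 29.
Each of those chain origins has no stated cause.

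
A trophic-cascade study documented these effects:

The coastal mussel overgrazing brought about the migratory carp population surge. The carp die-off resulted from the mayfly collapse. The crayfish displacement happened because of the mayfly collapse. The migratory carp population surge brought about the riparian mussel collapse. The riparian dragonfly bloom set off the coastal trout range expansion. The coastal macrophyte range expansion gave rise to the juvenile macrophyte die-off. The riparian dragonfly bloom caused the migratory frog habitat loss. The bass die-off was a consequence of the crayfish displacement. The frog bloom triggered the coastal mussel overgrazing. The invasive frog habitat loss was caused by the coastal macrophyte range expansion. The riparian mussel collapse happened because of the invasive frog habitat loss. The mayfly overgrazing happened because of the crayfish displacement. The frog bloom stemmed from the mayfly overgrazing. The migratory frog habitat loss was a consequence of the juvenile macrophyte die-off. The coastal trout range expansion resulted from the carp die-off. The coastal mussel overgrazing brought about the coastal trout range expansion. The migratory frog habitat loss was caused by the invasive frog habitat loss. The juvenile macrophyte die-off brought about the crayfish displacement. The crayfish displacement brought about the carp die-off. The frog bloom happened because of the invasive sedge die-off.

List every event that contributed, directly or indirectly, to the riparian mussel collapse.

the coastal macrophyte range expansion, the coastal mussel overgrazing, the crayfish displacement, the frog bloom, the invasive frog habitat loss, the invasive sedge die-off, the juvenile macrophyte die-off, the mayfly collapse, the mayfly overgrazing, the migratory carp population surge

Immediate causes of the riparian mussel collapse: the invasive frog habitat loss, the migratory carp population surge.
Further upstream: the coastal macrophyte range expansion, the mayfly collapse, the juvenile macrophyte die-off, the crayfish displacement, the invasive sedge die-off, the mayfly overgrazing, the frog bloom, the coastal mussel overgrazing.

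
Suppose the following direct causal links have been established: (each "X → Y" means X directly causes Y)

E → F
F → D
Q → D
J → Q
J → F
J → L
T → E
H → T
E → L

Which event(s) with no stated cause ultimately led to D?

H, J

Tracing upstream from D: D ← F ← E ← T ← H.
A separate upstream branch: D ← F ← J.
Each of those chain origins has no stated cause.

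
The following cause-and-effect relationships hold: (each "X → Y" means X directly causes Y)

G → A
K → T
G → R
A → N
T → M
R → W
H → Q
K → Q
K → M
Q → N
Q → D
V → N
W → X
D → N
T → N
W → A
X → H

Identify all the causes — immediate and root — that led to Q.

G, H, K, R, W, X

Immediate causes of Q: K, H.
Further upstream: G, R, W, X.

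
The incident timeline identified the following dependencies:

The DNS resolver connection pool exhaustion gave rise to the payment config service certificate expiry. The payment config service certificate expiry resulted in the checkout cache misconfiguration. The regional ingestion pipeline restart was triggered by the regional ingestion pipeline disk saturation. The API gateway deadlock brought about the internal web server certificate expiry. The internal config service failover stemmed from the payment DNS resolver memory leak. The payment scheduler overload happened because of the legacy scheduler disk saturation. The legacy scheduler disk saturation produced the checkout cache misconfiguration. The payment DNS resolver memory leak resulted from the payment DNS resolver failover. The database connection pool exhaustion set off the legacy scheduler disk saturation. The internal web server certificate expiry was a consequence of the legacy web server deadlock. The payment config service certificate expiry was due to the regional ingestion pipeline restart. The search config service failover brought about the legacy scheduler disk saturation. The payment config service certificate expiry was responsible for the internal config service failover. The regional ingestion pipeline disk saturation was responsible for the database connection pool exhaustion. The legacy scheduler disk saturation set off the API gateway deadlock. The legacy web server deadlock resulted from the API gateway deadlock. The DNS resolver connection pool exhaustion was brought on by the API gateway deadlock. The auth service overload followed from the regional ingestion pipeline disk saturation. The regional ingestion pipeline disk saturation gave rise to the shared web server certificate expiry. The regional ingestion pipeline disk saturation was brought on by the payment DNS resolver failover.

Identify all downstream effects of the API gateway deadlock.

Direct effects: the DNS resolver connection pool exhaustion, the legacy web server deadlock, the internal web server certificate expiry.
2 steps out: the payment config service certificate expiry.
3 steps out: the internal config service failover, the checkout cache misconfiguration.
Not reachable from it: the payment DNS resolver failover, the regional ingestion pipeline disk saturation, the database connection pool exhaustion, the legacy scheduler disk saturation, the regional ingestion pipeline restart, the shared web server certificate expiry, the auth service overload, the payment DNS resolver memory leak, the payment scheduler overload, the search config service failover.

the DNS resolver connection pool exhaustion, the checkout cache misconfiguration, the internal config service failover, the internal web server certificate expiry, the legacy web server deadlock, the payment config service certificate expiry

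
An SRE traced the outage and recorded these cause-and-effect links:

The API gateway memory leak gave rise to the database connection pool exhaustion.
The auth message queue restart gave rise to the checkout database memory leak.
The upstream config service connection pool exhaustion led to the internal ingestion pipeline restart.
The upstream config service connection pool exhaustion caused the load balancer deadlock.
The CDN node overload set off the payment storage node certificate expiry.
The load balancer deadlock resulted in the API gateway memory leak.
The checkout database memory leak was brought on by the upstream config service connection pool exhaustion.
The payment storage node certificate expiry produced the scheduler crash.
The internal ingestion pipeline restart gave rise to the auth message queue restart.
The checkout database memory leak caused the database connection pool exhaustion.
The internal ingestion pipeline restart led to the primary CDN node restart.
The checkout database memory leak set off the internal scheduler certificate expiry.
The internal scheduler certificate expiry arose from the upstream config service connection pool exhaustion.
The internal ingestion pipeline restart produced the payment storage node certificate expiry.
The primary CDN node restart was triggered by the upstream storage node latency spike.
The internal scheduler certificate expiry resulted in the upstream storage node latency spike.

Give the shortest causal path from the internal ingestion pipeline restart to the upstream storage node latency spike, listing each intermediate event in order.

the internal ingestion pipeline restart → the auth message queue restart
the auth message queue restart → the checkout database memory leak
the checkout database memory leak → the internal scheduler certificate expiry
the internal scheduler certificate expiry → the upstream storage node latency spike
Length: 4 steps.

the internal ingestion pipeline restart → the auth message queue restart → the checkout database memory leak → the internal scheduler certificate expiry → the upstream storage node latency spike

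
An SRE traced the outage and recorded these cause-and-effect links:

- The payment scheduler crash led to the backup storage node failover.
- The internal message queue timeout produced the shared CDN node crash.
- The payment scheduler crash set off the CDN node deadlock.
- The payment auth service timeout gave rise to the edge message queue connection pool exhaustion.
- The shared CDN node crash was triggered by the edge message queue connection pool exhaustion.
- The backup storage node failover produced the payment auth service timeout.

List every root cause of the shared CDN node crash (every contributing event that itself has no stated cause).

the internal message queue timeout, the payment scheduler crash

Tracing upstream from the shared CDN node crash: the shared CDN node crash ← the edge message queue connection pool exhaustion ← the payment auth service timeout ← the backup storage node failover ← the payment scheduler crash.
A separate upstream branch: the shared CDN node crash ← the internal message queue timeout.
Each of those chain origins has no stated cause.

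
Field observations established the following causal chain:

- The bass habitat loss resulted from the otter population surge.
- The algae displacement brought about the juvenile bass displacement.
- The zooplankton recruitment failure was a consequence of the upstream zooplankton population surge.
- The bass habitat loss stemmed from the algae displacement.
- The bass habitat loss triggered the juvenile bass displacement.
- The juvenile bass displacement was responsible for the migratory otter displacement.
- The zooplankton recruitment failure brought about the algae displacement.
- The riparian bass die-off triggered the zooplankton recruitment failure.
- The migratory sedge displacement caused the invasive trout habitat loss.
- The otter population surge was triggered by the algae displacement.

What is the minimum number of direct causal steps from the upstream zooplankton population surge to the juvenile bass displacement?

Shortest chain: the upstream zooplankton population surge → the zooplankton recruitment failure → the algae displacement → the juvenile bass displacement.

3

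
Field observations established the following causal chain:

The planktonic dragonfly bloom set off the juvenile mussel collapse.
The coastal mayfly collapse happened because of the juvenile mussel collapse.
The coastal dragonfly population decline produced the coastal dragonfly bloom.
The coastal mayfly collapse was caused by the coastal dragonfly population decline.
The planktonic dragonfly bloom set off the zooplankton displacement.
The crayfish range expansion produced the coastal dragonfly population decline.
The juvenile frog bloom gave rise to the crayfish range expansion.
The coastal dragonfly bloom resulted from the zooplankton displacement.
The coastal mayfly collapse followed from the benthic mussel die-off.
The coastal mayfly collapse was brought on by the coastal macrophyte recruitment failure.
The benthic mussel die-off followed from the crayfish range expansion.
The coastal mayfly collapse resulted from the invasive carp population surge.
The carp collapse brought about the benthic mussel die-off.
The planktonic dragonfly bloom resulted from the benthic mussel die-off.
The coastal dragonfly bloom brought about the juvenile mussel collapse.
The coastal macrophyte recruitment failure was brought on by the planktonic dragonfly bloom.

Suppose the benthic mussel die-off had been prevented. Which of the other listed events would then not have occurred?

Downstream of the benthic mussel die-off: the planktonic dragonfly bloom, the coastal macrophyte recruitment failure, the zooplankton displacement, the coastal dragonfly bloom, the juvenile mussel collapse, the coastal mayfly collapse.
Of those, still caused via another path: the coastal dragonfly bloom, the juvenile mussel collapse, the coastal mayfly collapse.
The remainder have no surviving cause.

the coastal macrophyte recruitment failure, the planktonic dragonfly bloom, the zooplankton displacement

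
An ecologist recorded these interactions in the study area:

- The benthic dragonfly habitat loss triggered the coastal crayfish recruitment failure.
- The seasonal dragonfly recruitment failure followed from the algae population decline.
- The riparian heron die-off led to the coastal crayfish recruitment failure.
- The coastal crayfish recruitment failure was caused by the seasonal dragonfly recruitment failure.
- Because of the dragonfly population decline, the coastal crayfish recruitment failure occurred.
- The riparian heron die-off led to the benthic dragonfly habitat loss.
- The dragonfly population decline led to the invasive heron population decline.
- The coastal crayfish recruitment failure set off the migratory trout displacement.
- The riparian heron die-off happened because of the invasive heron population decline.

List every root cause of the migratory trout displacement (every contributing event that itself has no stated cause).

Tracing upstream from the migratory trout displacement: the migratory trout displacement ← the coastal crayfish recruitment failure ← the dragonfly population decline.
A separate upstream branch: the migratory trout displacement ← the coastal crayfish recruitment failure ← the seasonal dragonfly recruitment failure ← the algae population decline.
Each of those chain origins has no stated cause.

the algae population decline, the dragonfly population decline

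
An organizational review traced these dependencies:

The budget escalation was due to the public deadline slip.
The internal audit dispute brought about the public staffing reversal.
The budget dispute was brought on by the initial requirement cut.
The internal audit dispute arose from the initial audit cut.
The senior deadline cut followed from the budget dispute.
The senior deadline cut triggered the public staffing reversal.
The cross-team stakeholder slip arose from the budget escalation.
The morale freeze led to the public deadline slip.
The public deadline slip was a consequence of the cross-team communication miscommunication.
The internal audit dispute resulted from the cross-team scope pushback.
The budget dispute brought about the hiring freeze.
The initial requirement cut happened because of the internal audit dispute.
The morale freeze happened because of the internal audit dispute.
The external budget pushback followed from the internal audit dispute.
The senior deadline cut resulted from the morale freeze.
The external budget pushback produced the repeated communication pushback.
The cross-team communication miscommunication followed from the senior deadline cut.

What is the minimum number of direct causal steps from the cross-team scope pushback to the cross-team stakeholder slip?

5

Shortest chain: the cross-team scope pushback → the internal audit dispute → the morale freeze → the public deadline slip → the budget escalation → the cross-team stakeholder slip.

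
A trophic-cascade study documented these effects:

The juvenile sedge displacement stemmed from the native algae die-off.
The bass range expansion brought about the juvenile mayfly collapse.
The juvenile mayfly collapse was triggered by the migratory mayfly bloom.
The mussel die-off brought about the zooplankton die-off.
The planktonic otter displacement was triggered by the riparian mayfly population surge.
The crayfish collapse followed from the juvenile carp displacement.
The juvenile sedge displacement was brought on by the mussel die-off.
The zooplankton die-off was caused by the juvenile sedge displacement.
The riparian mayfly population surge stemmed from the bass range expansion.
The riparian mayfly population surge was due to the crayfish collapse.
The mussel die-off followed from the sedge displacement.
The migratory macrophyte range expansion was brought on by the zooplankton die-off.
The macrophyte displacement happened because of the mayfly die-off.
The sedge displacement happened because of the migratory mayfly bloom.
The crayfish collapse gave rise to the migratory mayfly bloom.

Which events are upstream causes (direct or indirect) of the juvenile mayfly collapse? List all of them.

Immediate causes of the juvenile mayfly collapse: the bass range expansion, the migratory mayfly bloom.
Further upstream: the juvenile carp displacement, the crayfish collapse.

the bass range expansion, the crayfish collapse, the juvenile carp displacement, the migratory mayfly bloom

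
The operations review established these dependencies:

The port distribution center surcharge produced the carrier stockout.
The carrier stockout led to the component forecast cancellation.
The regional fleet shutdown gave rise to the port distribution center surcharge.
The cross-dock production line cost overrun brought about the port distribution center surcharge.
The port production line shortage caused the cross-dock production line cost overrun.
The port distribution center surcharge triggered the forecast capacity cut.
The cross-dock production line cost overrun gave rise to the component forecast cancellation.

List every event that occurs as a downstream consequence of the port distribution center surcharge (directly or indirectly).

the carrier stockout, the component forecast cancellation, the forecast capacity cut

Direct effects: the carrier stockout, the forecast capacity cut.
2 steps out: the component forecast cancellation.
Not reachable from it: the port production line shortage, the cross-dock production line cost overrun, the regional fleet shutdown.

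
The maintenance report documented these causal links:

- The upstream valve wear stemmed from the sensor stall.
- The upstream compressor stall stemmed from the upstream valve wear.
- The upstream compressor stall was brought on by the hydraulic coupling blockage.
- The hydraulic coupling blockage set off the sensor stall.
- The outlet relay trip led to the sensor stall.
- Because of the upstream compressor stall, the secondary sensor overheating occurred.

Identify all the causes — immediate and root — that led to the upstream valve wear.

Immediate cause of the upstream valve wear: the sensor stall.
Further upstream: the hydraulic coupling blockage, the outlet relay trip.

the hydraulic coupling blockage, the outlet relay trip, the sensor stall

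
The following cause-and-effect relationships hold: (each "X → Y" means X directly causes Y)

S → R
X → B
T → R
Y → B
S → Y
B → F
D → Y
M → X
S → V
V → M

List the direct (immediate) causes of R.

S, T

S, T → R with nothing further upstream stated.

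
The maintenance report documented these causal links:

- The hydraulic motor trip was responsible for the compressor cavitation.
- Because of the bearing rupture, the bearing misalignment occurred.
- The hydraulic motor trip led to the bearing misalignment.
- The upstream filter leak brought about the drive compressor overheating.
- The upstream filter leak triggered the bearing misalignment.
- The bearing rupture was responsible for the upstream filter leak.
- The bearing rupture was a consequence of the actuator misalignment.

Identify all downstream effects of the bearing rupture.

Direct effects: the upstream filter leak, the bearing misalignment.
2 steps out: the drive compressor overheating.
Not reachable from it: the actuator misalignment, the hydraulic motor trip, the compressor cavitation.

the bearing misalignment, the drive compressor overheating, the upstream filter leak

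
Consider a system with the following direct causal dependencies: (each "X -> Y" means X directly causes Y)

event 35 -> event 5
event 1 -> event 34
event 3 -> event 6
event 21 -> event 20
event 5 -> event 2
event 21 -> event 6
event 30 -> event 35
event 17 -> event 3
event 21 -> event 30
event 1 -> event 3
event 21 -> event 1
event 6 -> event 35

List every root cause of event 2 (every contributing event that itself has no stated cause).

Tracing upstream from event 2: event 2 ← event 5 ← event 35 ← event 30 ← event 21.
A separate upstream branch: event 2 ← event 5 ← event 35 ← event 6 ← event 3 ← event 17.
Each of those chain origins has no stated cause.

event 17, event 21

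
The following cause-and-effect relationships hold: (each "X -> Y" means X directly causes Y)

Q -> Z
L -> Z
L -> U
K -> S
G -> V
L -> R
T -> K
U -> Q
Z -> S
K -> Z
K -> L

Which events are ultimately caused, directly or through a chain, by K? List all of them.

Direct effects: L, Z, S.
2 steps out: U, R.
3 steps out: Q.
Not reachable from it: T, G, V.

L, Q, R, S, U, Z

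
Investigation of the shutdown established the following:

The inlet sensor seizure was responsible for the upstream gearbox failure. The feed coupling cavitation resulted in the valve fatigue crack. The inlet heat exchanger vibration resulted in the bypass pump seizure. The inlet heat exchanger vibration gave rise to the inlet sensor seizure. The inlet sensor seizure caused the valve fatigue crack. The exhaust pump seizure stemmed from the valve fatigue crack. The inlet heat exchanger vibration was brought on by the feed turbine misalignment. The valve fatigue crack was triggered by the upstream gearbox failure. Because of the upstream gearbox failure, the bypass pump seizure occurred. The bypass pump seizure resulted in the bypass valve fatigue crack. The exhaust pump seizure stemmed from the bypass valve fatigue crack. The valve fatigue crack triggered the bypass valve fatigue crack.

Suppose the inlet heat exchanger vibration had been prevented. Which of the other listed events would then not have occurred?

Downstream of the inlet heat exchanger vibration: the inlet sensor seizure, the upstream gearbox failure, the bypass pump seizure, the valve fatigue crack, the bypass valve fatigue crack, the exhaust pump seizure.
Of those, still caused via another path: the valve fatigue crack, the bypass valve fatigue crack, the exhaust pump seizure.
The remainder have no surviving cause.

the bypass pump seizure, the inlet sensor seizure, the upstream gearbox failure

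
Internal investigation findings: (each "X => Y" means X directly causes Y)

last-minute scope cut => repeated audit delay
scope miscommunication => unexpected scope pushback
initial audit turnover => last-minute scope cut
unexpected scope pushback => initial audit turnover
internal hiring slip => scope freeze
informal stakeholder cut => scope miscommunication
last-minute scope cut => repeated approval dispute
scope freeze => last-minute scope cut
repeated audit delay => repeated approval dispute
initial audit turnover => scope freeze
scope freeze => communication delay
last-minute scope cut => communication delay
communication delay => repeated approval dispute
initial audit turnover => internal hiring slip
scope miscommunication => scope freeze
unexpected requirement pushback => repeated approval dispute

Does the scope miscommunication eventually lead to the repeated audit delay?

Yes

There is a causal chain: the scope miscommunication → the scope freeze → the last-minute scope cut → the repeated audit delay.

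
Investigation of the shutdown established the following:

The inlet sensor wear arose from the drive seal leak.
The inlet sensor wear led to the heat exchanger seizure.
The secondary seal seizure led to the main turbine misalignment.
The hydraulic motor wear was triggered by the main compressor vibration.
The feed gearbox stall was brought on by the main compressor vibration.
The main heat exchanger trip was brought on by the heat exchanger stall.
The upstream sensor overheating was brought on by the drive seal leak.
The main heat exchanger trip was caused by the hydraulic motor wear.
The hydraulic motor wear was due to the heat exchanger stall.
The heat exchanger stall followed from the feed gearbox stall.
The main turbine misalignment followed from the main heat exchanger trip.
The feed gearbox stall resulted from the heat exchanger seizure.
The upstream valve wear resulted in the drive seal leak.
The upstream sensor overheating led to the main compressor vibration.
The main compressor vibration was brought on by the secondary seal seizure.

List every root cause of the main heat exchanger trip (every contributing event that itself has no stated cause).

the secondary seal seizure, the upstream valve wear

Tracing upstream from the main heat exchanger trip: the main heat exchanger trip ← the hydraulic motor wear ← the main compressor vibration ← the upstream sensor overheating ← the drive seal leak ← the upstream valve wear.
A separate upstream branch: the main heat exchanger trip ← the hydraulic motor wear ← the main compressor vibration ← the secondary seal seizure.
Each of those chain origins has no stated cause.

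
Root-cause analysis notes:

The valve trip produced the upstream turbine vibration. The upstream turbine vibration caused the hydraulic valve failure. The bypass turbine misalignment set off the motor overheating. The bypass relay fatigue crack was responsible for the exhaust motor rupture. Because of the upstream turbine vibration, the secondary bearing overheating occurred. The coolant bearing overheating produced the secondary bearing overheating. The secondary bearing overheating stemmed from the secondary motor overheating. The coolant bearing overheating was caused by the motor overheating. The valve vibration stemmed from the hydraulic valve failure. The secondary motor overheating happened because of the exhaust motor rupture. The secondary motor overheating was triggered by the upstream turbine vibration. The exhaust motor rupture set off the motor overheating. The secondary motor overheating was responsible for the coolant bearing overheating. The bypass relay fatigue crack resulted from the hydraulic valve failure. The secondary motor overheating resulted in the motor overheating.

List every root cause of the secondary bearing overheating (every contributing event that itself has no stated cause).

Tracing upstream from the secondary bearing overheating: the secondary bearing overheating ← the upstream turbine vibration ← the valve trip.
A separate upstream branch: the secondary bearing overheating ← the coolant bearing overheating ← the motor overheating ← the bypass turbine misalignment.
Each of those chain origins has no stated cause.

the bypass turbine misalignment, the valve trip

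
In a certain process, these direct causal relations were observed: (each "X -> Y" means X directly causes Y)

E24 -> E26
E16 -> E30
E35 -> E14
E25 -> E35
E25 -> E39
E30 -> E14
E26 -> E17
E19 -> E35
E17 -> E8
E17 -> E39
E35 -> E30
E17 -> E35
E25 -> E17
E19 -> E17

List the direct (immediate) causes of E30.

E16, E35

Upstream contributors include E19, E24, E26, E25, E17, but only E16, E35 feed directly into E30.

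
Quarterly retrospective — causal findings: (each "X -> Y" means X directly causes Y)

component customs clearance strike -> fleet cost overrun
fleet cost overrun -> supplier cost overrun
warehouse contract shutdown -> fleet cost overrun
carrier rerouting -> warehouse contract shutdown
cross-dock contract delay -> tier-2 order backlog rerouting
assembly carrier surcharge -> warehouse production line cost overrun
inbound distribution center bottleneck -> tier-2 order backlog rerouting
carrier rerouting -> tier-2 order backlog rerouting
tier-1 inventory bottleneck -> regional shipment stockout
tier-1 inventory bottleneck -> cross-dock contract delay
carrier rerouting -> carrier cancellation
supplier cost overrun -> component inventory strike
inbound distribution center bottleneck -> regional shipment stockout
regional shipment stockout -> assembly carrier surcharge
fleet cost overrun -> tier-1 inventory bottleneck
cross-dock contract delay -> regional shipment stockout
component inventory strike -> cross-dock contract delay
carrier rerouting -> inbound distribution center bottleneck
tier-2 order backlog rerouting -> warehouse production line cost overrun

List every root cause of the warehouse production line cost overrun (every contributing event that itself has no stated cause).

the carrier rerouting, the component customs clearance strike

Tracing upstream from the warehouse production line cost overrun: the warehouse production line cost overrun ← the tier-2 order backlog rerouting ← the carrier rerouting.
A separate upstream branch: the warehouse production line cost overrun ← the tier-2 order backlog rerouting ← the cross-dock contract delay ← the tier-1 inventory bottleneck ← the fleet cost overrun ← the component customs clearance strike.
Each of those chain origins has no stated cause.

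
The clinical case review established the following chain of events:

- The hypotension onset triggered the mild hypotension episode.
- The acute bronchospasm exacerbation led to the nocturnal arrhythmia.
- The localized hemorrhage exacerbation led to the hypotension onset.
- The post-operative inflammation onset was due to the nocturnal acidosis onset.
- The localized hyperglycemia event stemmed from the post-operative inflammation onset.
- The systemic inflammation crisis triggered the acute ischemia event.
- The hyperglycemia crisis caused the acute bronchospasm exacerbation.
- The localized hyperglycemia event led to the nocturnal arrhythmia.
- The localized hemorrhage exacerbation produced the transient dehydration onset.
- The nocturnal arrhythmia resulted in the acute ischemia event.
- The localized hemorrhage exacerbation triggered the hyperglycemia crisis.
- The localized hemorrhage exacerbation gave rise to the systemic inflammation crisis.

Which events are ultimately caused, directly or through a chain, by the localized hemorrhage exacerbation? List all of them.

the acute bronchospasm exacerbation, the acute ischemia event, the hyperglycemia crisis, the hypotension onset, the mild hypotension episode, the nocturnal arrhythmia, the systemic inflammation crisis, the transient dehydration onset

Direct effects: the transient dehydration onset, the hypotension onset, the systemic inflammation crisis, the hyperglycemia crisis.
2 steps out: the mild hypotension episode, the acute bronchospasm exacerbation, the acute ischemia event.
3 steps out: the nocturnal arrhythmia.
Not reachable from it: the nocturnal acidosis onset, the post-operative inflammation onset, the localized hyperglycemia event.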